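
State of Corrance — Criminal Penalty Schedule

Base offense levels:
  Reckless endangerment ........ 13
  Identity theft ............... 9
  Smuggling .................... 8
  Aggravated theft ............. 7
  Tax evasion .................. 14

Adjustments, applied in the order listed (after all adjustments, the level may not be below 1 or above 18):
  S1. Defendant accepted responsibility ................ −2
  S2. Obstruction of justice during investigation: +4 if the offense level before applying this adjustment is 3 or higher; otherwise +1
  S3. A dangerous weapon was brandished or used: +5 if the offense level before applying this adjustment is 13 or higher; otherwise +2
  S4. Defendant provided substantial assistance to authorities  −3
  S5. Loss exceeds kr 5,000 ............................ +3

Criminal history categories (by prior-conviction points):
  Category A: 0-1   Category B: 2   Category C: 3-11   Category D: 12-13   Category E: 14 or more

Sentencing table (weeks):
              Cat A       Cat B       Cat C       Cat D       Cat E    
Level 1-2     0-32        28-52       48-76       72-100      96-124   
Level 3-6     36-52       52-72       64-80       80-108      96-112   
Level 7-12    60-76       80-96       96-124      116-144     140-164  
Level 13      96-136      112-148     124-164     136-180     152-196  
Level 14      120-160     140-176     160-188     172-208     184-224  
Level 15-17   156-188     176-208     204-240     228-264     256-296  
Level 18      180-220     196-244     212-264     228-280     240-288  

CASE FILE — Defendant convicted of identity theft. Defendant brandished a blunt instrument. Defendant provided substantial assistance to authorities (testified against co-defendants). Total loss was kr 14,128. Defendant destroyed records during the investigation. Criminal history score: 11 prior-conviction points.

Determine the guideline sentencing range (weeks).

212-264 weeks

Base offense level for identity theft: 9.
S1 does not apply.
S2 applies (level before this adjustment is 9 ≥ 3, so +4): 9 + 4 = 13.
S3 applies (level before this adjustment is 13 ≥ 13, so +5): 13 + 5 = 18.
S4 applies: 18 − 3 = 15.
S5 applies: 15 + 3 = 18.
Final offense level: 18.
Criminal history: 11 prior points → Category C (3-11).
Level 18 falls in the 18 band.
Grid: Level 18 × Category C = 212-264 weeks.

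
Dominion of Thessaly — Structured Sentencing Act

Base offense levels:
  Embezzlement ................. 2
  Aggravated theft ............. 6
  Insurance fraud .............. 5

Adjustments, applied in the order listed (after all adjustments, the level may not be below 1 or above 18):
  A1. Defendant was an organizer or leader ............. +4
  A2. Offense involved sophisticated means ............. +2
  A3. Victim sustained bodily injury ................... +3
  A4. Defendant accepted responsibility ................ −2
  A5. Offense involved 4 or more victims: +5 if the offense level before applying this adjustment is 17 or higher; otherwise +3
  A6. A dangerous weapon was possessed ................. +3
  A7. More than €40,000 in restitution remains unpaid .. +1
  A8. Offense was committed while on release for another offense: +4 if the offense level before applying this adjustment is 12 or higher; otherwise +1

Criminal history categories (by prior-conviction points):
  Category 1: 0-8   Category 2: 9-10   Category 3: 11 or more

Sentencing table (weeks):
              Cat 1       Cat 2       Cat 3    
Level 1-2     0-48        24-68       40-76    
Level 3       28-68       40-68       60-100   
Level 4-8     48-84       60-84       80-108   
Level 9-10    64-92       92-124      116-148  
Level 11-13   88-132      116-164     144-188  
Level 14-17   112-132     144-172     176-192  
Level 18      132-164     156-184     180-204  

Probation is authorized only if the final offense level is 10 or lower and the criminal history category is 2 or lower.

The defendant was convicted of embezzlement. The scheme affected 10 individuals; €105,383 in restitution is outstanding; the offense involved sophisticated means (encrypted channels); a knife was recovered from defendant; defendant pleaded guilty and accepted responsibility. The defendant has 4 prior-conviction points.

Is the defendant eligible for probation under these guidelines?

Base offense level for embezzlement: 2.
A1 does not apply.
A2 applies: 2 + 2 = 4.
A4 applies: 4 − 2 = 2.
A5 applies (level before this adjustment is 2 < 17, so +3): 2 + 3 = 5.
A6 applies: 5 + 3 = 8.
A7 applies: 8 + 1 = 9.
A8 does not apply.
Final offense level: 9.
Criminal history: 4 prior points → Category 1 (0-8).
Level 9 falls in the 9-10 band.
Grid: Level 9-10 × Category 1 = 64-92 weeks.
Probation check: level 9 ≤ 10 and category 1 ≤ 2 → eligible.

Yes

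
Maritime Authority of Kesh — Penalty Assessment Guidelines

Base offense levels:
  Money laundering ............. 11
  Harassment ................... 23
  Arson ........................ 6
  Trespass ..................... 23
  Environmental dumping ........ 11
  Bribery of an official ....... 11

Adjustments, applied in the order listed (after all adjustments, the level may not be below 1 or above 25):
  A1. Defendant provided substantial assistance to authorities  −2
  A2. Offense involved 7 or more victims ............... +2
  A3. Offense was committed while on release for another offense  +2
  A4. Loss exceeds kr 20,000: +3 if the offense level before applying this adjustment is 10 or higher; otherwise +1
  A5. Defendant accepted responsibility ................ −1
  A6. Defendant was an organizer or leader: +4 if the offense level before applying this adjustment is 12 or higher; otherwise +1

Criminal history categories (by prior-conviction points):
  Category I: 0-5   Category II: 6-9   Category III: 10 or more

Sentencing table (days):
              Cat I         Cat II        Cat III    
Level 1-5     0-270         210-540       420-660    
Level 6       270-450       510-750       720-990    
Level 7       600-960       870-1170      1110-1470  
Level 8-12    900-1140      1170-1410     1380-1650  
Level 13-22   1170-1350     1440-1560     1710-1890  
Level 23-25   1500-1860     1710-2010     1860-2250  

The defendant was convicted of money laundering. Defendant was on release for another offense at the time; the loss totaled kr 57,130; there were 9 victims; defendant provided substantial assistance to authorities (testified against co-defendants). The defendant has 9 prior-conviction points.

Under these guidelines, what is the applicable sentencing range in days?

Base offense level for money laundering: 11.
A1 applies: 11 − 2 = 9.
A2 applies: 9 + 2 = 11.
A3 applies: 11 + 2 = 13.
A4 applies (level before this adjustment is 13 ≥ 10, so +3): 13 + 3 = 16.
A5 does not apply.
A6 does not apply.
Final offense level: 16.
Criminal history: 9 prior points → Category II (6-9).
Level 16 falls in the 13-22 band.
Grid: Level 13-22 × Category II = 1440-1560 days.

1440-1560 days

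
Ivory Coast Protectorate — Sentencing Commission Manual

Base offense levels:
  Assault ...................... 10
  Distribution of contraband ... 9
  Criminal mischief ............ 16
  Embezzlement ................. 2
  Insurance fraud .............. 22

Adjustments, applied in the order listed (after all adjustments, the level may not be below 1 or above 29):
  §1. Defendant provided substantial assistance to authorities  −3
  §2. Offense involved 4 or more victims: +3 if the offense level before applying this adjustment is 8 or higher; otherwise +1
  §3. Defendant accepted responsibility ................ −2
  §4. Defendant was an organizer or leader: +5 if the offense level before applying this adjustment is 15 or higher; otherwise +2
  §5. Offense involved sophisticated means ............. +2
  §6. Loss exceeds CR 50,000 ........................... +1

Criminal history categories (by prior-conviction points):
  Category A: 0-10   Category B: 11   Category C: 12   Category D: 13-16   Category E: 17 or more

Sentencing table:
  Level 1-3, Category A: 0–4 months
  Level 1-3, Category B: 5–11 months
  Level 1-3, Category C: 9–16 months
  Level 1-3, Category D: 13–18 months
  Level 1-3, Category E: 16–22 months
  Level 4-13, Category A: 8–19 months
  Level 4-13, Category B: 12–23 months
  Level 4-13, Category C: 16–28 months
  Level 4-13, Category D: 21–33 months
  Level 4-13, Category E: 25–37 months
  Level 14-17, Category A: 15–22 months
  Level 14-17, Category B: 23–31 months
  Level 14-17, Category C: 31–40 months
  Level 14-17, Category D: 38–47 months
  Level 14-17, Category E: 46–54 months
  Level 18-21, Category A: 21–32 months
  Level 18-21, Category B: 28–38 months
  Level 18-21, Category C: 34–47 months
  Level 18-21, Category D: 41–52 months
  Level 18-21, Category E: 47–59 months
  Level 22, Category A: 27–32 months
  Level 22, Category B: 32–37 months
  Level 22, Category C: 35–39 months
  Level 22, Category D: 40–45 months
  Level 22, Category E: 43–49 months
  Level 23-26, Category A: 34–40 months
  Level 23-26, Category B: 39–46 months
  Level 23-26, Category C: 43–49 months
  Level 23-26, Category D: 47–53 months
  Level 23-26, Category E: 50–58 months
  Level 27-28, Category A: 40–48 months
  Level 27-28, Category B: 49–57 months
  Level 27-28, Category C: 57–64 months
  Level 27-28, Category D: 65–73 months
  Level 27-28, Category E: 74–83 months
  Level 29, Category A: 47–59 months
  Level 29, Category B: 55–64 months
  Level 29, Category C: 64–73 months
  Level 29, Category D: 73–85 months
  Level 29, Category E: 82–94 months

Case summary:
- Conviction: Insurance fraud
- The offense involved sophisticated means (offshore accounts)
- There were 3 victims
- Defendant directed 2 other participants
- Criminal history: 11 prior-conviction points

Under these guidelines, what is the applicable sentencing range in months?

Base offense level for insurance fraud: 22.
§1 does not apply.
§2 does not apply.
§3 does not apply.
§4 applies (level before this adjustment is 22 ≥ 15, so +5): 22 + 5 = 27.
§5 applies: 27 + 2 = 29.
§6 does not apply.
Final offense level: 29.
Criminal history: 11 prior points → Category B (11).
Level 29 falls in the 29 band.
Grid: Level 29 × Category B = 55-64 months.

55-64 months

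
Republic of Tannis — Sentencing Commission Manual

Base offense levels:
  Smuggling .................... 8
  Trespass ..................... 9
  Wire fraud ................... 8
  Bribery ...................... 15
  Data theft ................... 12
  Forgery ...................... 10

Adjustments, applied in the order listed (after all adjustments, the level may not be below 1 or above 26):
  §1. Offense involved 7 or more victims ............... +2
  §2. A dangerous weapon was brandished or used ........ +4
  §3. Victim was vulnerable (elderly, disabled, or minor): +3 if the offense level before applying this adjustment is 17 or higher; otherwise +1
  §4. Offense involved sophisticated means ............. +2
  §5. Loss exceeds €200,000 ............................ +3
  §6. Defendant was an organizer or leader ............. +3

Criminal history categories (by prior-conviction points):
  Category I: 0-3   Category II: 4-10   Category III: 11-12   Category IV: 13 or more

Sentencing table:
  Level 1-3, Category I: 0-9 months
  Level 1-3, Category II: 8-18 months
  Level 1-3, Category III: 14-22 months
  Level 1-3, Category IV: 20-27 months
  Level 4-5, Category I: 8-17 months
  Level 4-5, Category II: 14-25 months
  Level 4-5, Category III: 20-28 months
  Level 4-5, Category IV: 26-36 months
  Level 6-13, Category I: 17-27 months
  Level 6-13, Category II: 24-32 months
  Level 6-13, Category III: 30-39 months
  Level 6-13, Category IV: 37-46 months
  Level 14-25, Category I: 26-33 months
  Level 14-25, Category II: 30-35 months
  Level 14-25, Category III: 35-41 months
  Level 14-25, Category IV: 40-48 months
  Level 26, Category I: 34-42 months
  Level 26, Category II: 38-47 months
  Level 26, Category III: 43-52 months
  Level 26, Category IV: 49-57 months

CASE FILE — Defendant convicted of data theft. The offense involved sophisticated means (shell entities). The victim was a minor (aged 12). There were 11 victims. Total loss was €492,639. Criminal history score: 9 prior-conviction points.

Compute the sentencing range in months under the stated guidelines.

Base offense level for data theft: 12.
§1 applies: 12 + 2 = 14.
§2 does not apply.
§3 applies (level before this adjustment is 14 < 17, so +1): 14 + 1 = 15.
§4 applies: 15 + 2 = 17.
§5 applies: 17 + 3 = 20.
§6 does not apply.
Final offense level: 20.
Criminal history: 9 prior points → Category II (4-10).
Level 20 falls in the 14-25 band.
Grid: Level 14-25 × Category II = 30-35 months.

30-35 months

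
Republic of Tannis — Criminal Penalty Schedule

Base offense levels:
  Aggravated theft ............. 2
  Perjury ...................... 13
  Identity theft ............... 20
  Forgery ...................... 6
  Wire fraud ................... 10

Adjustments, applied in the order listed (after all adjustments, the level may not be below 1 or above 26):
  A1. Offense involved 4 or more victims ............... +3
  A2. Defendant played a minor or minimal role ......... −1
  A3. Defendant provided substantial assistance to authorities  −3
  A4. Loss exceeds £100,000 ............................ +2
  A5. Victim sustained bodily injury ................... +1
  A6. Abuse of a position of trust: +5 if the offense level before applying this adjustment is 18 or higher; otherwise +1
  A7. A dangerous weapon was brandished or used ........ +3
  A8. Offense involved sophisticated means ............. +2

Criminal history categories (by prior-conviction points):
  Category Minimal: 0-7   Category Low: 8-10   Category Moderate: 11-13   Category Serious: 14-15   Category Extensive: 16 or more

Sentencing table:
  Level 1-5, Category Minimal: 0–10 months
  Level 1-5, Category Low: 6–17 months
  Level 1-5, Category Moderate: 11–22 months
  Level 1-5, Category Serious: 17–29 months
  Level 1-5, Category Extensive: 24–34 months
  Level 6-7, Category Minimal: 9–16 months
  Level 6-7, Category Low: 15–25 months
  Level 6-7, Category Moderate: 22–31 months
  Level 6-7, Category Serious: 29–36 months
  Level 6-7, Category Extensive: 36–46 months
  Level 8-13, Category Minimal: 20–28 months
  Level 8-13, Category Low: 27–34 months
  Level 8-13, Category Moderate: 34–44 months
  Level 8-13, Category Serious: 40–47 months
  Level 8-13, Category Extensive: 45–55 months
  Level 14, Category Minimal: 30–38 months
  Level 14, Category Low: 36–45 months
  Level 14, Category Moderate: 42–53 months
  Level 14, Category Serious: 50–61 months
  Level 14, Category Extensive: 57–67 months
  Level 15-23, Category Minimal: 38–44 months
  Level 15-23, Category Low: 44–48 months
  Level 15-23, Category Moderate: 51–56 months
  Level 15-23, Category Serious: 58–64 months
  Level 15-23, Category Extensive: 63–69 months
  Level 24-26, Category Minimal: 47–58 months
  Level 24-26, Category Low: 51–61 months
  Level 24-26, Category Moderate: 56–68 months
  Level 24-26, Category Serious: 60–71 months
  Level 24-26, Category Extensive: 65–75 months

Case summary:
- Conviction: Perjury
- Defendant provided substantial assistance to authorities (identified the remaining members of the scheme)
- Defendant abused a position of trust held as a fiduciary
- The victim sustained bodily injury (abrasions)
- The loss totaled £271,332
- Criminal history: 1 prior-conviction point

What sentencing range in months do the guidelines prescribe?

30-38 months

Base offense level for perjury: 13.
A2 does not apply.
A3 applies: 13 − 3 = 10.
A4 applies: 10 + 2 = 12.
A5 applies: 12 + 1 = 13.
A6 applies (level before this adjustment is 13 < 18, so +1): 13 + 1 = 14.
A8 does not apply.
Final offense level: 14.
Criminal history: 1 prior point → Category Minimal (0-7).
Level 14 falls in the 14 band.
Grid: Level 14 × Category Minimal = 30-38 months.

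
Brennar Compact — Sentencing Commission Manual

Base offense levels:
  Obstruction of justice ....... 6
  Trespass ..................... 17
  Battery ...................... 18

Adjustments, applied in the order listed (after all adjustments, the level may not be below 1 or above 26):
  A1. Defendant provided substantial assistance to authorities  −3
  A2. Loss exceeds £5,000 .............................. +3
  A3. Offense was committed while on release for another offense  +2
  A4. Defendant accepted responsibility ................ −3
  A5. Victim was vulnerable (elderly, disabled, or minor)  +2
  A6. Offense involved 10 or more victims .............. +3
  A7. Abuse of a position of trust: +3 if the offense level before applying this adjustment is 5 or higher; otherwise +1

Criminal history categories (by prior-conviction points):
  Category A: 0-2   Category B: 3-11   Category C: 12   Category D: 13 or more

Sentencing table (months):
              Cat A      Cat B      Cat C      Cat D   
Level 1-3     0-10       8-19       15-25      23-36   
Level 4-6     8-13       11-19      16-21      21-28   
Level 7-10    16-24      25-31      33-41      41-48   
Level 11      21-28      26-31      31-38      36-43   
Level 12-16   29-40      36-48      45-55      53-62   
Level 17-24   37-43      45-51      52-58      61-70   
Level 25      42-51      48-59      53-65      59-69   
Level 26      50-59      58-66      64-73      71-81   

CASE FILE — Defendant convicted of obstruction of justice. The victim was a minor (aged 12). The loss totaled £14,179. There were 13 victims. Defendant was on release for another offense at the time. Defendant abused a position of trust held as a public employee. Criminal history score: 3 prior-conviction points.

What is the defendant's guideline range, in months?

Base offense level for obstruction of justice: 6.
A2 applies: 6 + 3 = 9.
A3 applies: 9 + 2 = 11.
A4 does not apply.
A5 applies: 11 + 2 = 13.
A6 applies: 13 + 3 = 16.
A7 applies (level before this adjustment is 16 ≥ 5, so +3): 16 + 3 = 19.
Final offense level: 19.
Criminal history: 3 prior points → Category B (3-11).
Level 19 falls in the 17-24 band.
Grid: Level 17-24 × Category B = 45-51 months.

45-51 months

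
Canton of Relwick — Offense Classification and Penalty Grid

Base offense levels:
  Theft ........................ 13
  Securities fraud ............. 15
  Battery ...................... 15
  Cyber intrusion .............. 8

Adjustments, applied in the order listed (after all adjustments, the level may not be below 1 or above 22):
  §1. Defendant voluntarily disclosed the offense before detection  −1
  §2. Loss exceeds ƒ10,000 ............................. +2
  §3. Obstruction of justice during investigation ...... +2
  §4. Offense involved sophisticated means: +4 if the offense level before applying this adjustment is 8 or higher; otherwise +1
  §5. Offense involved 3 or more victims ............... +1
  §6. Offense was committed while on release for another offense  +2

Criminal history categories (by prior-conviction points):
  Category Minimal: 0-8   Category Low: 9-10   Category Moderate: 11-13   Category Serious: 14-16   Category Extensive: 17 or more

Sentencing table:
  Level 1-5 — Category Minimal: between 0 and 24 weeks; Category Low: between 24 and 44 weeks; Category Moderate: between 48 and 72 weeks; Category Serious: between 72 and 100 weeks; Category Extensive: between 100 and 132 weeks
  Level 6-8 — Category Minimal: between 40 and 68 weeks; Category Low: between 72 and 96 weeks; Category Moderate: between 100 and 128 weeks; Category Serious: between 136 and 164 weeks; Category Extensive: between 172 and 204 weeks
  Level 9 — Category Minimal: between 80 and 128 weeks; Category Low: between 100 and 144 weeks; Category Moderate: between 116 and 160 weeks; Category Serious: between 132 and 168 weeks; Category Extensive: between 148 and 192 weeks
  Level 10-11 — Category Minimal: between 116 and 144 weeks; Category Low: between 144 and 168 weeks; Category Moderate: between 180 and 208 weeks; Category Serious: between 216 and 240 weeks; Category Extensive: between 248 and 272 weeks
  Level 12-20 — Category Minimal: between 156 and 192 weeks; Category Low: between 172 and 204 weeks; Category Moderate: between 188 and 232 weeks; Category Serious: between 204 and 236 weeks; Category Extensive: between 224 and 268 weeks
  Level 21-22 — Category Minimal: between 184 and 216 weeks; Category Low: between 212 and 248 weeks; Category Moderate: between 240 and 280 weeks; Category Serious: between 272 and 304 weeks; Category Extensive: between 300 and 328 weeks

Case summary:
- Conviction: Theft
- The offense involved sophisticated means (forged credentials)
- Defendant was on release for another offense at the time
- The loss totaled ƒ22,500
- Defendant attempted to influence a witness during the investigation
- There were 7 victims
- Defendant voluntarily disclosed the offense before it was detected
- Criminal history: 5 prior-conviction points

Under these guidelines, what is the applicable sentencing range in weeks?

Base offense level for theft: 13.
§1 applies: 13 − 1 = 12.
§2 applies: 12 + 2 = 14.
§3 applies: 14 + 2 = 16.
§4 applies (level before this adjustment is 16 ≥ 8, so +4): 16 + 4 = 20.
§5 applies: 20 + 1 = 21.
§6 applies: 21 + 2 = 23.
Level 23 exceeds the maximum of 22; capped at 22.
Final offense level: 22.
Criminal history: 5 prior points → Category Minimal (0-8).
Level 22 falls in the 21-22 band.
Grid: Level 21-22 × Category Minimal = 184-216 weeks.

184-216 weeks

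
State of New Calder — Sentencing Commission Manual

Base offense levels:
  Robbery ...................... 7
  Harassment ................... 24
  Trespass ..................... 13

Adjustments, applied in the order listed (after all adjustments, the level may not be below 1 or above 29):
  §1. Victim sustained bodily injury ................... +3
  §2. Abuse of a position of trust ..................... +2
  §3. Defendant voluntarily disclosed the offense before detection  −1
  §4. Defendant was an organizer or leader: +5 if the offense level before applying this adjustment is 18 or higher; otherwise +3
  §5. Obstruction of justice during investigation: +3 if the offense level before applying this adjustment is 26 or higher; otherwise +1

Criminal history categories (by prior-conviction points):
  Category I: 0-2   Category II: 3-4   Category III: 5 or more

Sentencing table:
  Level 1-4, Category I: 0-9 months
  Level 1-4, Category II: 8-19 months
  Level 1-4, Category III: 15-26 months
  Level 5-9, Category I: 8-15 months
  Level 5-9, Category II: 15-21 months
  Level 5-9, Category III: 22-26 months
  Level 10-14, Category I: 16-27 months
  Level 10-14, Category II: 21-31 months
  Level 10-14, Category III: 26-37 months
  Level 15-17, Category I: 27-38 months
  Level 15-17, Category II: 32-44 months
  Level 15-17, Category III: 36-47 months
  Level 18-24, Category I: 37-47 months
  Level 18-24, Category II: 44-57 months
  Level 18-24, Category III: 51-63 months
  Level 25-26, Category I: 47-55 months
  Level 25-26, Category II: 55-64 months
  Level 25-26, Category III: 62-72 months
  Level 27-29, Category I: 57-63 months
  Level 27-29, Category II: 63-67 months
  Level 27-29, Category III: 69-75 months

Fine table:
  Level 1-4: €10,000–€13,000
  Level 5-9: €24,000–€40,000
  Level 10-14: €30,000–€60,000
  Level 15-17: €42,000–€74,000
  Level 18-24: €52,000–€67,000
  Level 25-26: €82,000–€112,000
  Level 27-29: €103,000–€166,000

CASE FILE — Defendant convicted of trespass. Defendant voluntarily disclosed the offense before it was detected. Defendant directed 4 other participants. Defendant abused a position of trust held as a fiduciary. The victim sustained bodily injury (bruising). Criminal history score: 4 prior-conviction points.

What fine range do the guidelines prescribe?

Base offense level for trespass: 13.
§1 applies: 13 + 3 = 16.
§2 applies: 16 + 2 = 18.
§3 applies: 18 − 1 = 17.
§4 applies (level before this adjustment is 17 < 18, so +3): 17 + 3 = 20.
Final offense level: 20.
Level 20 falls in the 18-24 band.
Fine table: Level 18-24 → €52,000–€67,000.

€52,000–€67,000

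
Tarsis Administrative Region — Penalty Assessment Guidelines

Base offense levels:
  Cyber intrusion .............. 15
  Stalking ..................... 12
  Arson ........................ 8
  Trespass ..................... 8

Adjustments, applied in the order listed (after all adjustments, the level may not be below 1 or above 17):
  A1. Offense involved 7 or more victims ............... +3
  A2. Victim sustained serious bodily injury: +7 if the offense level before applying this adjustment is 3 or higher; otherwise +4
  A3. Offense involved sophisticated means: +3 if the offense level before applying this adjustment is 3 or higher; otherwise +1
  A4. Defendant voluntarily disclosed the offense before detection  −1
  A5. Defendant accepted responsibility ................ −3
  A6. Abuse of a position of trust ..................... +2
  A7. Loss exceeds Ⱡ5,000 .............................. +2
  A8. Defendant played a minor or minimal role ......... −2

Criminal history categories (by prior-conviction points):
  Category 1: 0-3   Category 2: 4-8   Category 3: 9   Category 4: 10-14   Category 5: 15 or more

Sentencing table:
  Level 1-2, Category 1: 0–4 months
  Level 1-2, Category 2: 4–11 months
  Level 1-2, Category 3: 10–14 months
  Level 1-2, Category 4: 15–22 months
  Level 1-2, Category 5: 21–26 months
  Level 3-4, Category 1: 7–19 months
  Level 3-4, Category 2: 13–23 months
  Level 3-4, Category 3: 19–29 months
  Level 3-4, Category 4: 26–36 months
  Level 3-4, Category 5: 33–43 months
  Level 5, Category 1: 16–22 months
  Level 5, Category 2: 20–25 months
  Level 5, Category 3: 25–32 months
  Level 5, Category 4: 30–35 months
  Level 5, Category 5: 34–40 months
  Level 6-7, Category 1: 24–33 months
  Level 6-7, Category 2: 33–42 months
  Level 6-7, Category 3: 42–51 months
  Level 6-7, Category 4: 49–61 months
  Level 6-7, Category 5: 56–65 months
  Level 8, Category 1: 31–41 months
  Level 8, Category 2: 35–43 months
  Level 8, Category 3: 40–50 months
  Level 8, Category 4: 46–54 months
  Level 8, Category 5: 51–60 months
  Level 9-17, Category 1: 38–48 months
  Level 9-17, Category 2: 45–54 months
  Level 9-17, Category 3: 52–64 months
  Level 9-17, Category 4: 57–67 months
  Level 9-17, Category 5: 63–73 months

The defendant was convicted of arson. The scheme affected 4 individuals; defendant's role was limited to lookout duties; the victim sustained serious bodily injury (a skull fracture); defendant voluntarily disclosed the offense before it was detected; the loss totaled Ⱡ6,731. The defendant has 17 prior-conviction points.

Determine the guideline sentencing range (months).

63-73 months

Base offense level for arson: 8.
A2 applies (level before this adjustment is 8 ≥ 3, so +7): 8 + 7 = 15.
A3 does not apply.
A4 applies: 15 − 1 = 14.
A5 does not apply.
A7 applies: 14 + 2 = 16.
A8 applies: 16 − 2 = 14.
Final offense level: 14.
Criminal history: 17 prior points → Category 5 (15+).
Level 14 falls in the 9-17 band.
Grid: Level 9-17 × Category 5 = 63-73 months.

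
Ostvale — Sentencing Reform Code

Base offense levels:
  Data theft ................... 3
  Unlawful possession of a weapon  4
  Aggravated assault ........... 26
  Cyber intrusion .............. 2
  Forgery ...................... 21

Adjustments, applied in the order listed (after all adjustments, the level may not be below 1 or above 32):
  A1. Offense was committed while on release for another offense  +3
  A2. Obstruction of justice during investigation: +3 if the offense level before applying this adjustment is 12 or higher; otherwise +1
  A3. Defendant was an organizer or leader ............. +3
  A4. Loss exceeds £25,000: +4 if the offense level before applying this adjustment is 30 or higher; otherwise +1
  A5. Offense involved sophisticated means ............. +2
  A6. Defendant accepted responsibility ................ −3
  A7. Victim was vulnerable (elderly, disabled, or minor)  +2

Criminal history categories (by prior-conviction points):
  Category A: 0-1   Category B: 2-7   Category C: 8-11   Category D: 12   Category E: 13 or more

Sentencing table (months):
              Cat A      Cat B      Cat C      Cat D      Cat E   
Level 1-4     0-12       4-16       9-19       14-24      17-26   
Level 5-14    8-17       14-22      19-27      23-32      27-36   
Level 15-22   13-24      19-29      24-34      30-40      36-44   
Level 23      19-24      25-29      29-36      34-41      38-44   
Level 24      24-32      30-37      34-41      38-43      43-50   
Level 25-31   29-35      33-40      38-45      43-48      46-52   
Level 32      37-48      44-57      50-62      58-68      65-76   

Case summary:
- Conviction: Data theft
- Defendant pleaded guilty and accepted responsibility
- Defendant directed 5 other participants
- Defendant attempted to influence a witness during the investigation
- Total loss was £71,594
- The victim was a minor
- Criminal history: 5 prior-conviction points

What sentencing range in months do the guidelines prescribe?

Base offense level for data theft: 3.
A1 does not apply.
A2 applies (level before this adjustment is 3 < 12, so +1): 3 + 1 = 4.
A3 applies: 4 + 3 = 7.
A4 applies (level before this adjustment is 7 < 30, so +1): 7 + 1 = 8.
A5 does not apply.
A6 applies: 8 − 3 = 5.
A7 applies: 5 + 2 = 7.
Final offense level: 7.
Criminal history: 5 prior points → Category B (2-7).
Level 7 falls in the 5-14 band.
Grid: Level 5-14 × Category B = 14-22 months.

14-22 months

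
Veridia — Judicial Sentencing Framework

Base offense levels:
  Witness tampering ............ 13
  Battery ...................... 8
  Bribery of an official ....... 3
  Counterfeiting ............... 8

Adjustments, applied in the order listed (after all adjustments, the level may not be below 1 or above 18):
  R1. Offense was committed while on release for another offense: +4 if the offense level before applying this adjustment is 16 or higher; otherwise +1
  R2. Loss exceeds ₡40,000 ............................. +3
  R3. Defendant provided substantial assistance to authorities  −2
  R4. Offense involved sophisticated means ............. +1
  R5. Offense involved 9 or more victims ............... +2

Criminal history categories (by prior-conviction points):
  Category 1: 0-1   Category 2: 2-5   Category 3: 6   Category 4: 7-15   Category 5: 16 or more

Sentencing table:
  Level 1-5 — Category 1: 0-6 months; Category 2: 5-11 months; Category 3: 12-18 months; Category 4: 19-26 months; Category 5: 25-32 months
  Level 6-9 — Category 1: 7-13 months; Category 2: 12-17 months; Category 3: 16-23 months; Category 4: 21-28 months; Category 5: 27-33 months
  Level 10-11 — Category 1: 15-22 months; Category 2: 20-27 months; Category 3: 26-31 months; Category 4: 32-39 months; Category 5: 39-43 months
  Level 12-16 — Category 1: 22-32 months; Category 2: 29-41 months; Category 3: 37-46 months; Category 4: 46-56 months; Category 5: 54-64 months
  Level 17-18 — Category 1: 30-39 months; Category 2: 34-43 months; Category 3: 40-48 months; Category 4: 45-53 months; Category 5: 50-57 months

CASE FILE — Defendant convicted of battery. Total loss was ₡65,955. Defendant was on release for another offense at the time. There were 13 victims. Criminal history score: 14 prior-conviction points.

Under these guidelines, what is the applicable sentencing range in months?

46-56 months

Base offense level for battery: 8.
R1 applies (level before this adjustment is 8 < 16, so +1): 8 + 1 = 9.
R2 applies: 9 + 3 = 12.
R3 does not apply.
R5 applies: 12 + 2 = 14.
Final offense level: 14.
Criminal history: 14 prior points → Category 4 (7-15).
Level 14 falls in the 12-16 band.
Grid: Level 12-16 × Category 4 = 46-56 months.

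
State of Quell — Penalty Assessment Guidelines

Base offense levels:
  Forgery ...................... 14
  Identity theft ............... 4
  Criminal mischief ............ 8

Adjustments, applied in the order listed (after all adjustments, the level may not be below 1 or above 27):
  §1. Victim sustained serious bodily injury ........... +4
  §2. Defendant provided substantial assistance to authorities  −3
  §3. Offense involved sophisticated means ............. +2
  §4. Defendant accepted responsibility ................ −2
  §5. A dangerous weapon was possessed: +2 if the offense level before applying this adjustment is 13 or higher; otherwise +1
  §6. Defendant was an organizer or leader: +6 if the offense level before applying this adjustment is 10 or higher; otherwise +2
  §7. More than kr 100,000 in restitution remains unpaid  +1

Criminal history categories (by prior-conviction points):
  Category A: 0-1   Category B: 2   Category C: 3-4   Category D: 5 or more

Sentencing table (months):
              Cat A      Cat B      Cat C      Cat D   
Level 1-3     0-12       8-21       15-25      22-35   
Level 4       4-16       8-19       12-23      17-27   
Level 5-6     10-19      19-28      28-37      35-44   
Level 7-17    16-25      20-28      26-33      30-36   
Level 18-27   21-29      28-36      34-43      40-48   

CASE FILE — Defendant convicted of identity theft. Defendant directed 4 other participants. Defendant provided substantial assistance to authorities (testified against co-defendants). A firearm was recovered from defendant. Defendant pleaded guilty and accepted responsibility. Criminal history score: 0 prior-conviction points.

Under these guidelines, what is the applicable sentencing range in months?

0-12 months

Base offense level for identity theft: 4.
§2 applies: 4 − 3 = 1.
§3 does not apply.
§4 applies: 1 − 2 = -1.
§5 applies (level before this adjustment is -1 < 13, so +1): -1 + 1 = 0.
§6 applies (level before this adjustment is 0 < 10, so +2): 0 + 2 = 2.
§7 does not apply.
Final offense level: 2.
Criminal history: 0 prior points → Category A (0-1).
Level 2 falls in the 1-3 band.
Grid: Level 1-3 × Category A = 0-12 months.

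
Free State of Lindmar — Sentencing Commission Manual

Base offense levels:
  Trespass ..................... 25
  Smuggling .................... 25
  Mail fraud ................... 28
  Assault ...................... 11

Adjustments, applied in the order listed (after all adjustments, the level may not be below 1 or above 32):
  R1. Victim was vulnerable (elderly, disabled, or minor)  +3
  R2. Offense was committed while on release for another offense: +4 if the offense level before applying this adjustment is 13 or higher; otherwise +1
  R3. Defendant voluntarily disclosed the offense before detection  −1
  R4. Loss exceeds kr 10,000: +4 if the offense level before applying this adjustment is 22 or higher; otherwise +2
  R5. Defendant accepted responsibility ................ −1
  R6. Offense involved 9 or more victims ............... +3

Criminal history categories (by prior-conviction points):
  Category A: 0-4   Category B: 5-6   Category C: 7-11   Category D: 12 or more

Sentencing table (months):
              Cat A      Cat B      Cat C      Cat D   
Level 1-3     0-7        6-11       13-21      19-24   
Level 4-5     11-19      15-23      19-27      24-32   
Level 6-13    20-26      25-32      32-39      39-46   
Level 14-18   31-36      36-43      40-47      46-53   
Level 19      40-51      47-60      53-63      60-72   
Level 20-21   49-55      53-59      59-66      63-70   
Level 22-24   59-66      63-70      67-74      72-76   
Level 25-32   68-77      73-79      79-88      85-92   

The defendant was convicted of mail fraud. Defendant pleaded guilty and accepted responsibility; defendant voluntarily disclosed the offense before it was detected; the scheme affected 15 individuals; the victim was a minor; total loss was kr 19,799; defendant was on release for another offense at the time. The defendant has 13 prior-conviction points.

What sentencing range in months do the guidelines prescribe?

85-92 months

Base offense level for mail fraud: 28.
R1 applies: 28 + 3 = 31.
R2 applies (level before this adjustment is 31 ≥ 13, so +4): 31 + 4 = 35.
R3 applies: 35 − 1 = 34.
R4 applies (level before this adjustment is 34 ≥ 22, so +4): 34 + 4 = 38.
R5 applies: 38 − 1 = 37.
R6 applies: 37 + 3 = 40.
Level 40 exceeds the maximum of 32; capped at 32.
Final offense level: 32.
Criminal history: 13 prior points → Category D (12+).
Level 32 falls in the 25-32 band.
Grid: Level 25-32 × Category D = 85-92 months.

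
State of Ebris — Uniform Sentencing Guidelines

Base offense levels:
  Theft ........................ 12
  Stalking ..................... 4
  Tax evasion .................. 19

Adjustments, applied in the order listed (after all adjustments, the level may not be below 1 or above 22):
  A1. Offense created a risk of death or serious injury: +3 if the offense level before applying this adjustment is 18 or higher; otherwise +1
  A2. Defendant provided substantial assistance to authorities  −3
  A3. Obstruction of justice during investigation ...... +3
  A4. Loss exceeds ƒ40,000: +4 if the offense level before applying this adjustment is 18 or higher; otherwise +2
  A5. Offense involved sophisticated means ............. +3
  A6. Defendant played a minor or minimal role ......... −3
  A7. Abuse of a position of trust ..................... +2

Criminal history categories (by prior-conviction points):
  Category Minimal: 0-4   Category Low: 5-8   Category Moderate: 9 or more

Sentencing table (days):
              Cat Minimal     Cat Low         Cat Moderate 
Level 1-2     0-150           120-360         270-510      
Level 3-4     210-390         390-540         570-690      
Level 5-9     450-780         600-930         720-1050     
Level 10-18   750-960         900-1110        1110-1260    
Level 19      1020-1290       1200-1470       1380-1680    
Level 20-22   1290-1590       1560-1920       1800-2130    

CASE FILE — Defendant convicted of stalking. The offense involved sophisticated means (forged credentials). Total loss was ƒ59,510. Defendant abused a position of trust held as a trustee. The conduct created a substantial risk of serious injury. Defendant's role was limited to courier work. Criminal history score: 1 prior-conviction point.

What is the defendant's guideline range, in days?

450-780 days

Base offense level for stalking: 4.
A1 applies (level before this adjustment is 4 < 18, so +1): 4 + 1 = 5.
A4 applies (level before this adjustment is 5 < 18, so +2): 5 + 2 = 7.
A5 applies: 7 + 3 = 10.
A6 applies: 10 − 3 = 7.
A7 applies: 7 + 2 = 9.
Final offense level: 9.
Criminal history: 1 prior point → Category Minimal (0-4).
Level 9 falls in the 5-9 band.
Grid: Level 5-9 × Category Minimal = 450-780 days.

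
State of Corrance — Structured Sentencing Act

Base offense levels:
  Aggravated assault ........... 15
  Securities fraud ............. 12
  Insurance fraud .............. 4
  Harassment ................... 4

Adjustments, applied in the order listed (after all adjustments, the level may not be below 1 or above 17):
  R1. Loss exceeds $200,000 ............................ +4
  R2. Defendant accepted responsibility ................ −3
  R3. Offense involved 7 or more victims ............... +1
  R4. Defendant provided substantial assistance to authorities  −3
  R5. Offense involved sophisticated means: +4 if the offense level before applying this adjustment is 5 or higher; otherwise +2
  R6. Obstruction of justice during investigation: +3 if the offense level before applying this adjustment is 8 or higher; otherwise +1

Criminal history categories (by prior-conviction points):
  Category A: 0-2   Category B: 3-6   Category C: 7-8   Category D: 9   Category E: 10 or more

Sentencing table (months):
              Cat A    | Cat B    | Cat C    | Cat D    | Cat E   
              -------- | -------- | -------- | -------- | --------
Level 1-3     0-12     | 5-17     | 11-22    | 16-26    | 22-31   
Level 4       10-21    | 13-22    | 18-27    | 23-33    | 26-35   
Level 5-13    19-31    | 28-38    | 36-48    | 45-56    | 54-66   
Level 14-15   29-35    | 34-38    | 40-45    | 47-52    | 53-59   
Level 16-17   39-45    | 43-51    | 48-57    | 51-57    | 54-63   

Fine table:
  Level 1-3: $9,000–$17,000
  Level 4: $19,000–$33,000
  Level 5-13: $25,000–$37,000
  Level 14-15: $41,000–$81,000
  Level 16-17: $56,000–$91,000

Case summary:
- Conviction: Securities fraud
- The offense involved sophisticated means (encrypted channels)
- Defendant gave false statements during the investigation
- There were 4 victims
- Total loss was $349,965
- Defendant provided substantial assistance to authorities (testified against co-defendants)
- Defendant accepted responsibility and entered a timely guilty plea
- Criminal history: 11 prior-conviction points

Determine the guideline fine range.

$56,000–$91,000

Base offense level for securities fraud: 12.
R1 applies: 12 + 4 = 16.
R2 applies: 16 − 3 = 13.
R4 applies: 13 − 3 = 10.
R5 applies (level before this adjustment is 10 ≥ 5, so +4): 10 + 4 = 14.
R6 applies (level before this adjustment is 14 ≥ 8, so +3): 14 + 3 = 17.
Final offense level: 17.
Level 17 falls in the 16-17 band.
Fine table: Level 16-17 → $56,000–$91,000.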